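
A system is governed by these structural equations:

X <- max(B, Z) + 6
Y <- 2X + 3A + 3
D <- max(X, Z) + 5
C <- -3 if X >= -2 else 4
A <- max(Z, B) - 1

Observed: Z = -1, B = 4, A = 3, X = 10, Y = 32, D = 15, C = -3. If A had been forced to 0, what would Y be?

23

do(A=0) replaces the equation A <- max(Z, B) - 1 with the constant A = 0.
X = max(B, Z) + 6  [with B=4, Z=-1]  = 10
Y = 2X + 3A + 3  [with X=10, A=0]  = 23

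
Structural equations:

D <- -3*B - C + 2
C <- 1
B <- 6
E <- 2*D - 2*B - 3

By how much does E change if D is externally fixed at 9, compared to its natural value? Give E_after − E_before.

The intervention breaks the incoming arrows to D: D <- -3*B - C + 2 no longer applies, and D = 9.
E = 2*D - 2*B - 3  [with D=9, B=6]  = 3
Without intervention: D = -3*B - C + 2  [with B=6, C=1]  = -17; E = 2*D - 2*B - 3  [with D=-17, B=6]  = -49.
Change = 3 − (-49) = 52.

52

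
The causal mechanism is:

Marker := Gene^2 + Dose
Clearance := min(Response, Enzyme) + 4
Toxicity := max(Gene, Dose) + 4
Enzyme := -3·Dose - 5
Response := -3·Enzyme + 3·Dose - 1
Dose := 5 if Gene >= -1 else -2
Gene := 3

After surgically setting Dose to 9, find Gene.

Under do(Dose=9), the mechanism Dose := 5 if Gene >= -1 else -2 is discarded; Dose is fixed at 9.
Gene is not downstream of the intervention, so its value is determined by the original equations.

3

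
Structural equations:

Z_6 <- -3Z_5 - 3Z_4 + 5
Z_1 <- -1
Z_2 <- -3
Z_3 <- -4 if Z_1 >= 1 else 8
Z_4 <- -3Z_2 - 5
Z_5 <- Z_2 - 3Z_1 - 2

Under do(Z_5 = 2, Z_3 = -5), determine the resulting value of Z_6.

-13

The joint intervention fixes Z_5 = 2, Z_3 = -5, removing each variable's own equation.
Z_4 = -3Z_2 - 5  [with Z_2=-3]  = 4
Z_6 = -3Z_5 - 3Z_4 + 5  [with Z_5=2, Z_4=4]  = -13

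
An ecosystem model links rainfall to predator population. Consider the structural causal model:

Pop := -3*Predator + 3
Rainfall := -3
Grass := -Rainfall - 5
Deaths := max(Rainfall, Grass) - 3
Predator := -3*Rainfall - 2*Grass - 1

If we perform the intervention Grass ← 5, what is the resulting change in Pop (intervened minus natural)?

do(Grass=5) replaces the equation Grass := -Rainfall - 5 with the constant Grass = 5.
Predator = -3*Rainfall - 2*Grass - 1  [with Rainfall=-3, Grass=5]  = -2
Pop = -3*Predator + 3  [with Predator=-2]  = 9
Without intervention: Grass = -Rainfall - 5  [with Rainfall=-3]  = -2; Predator = -3*Rainfall - 2*Grass - 1  [with Rainfall=-3, Grass=-2]  = 12; Pop = -3*Predator + 3  [with Predator=12]  = -33.
Change = 9 − (-33) = 42.

42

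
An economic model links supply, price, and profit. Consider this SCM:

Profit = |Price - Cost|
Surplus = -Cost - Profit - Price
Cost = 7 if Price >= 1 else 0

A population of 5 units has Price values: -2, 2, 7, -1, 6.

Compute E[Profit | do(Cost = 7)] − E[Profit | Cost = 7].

2.6

The intervention sets Cost=7 in all 5 units regardless of Price. Recomputing Profit per unit gives 9, 5, 0, 8, 1; average 4.6.
E[Profit|Cost=7] averages over only the 3 units with Cost=7 (Price = 2, 7, 6): Profit = 5, 0, 1, mean 2.
Difference = 4.6 − 2 = 2.6.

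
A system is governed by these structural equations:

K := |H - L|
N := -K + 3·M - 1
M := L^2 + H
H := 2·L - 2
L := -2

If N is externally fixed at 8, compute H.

-6

Under do(N=8), the mechanism N := -K + 3·M - 1 is discarded; N is fixed at 8.
No directed path runs from N to H, so H keeps its natural value.
H = 2·L - 2  [with L=-2]  = -6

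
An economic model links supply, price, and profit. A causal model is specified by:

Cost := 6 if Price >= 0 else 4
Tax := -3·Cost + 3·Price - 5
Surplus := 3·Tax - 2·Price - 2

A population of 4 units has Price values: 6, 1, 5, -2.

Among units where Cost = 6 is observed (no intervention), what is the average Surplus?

Conditioning on Cost=6 selects the 3 unit(s) with Price ∈ {6, 1, 5}. Their Surplus values: -29, -64, -36. Mean = -43.

-43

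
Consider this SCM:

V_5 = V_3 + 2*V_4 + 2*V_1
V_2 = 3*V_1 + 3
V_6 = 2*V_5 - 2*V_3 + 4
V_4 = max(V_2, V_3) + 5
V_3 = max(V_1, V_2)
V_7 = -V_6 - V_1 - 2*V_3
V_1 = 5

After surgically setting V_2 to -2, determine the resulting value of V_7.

-79

Under do(V_2=-2), the mechanism V_2 = 3*V_1 + 3 is discarded; V_2 is fixed at -2.
V_3 = max(V_1, V_2)  [with V_1=5, V_2=-2]  = 5
V_4 = max(V_2, V_3) + 5  [with V_2=-2, V_3=5]  = 10
V_5 = V_3 + 2*V_4 + 2*V_1  [with V_3=5, V_4=10, V_1=5]  = 35
V_6 = 2*V_5 - 2*V_3 + 4  [with V_5=35, V_3=5]  = 64
V_7 = -V_6 - V_1 - 2*V_3  [with V_6=64, V_1=5, V_3=5]  = -79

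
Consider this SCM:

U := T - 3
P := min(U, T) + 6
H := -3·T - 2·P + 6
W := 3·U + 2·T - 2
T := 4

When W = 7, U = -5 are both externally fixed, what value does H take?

-8

Setting W = 7, U = -5 by intervention discards those variables' equations.
P = min(U, T) + 6  [with U=-5, T=4]  = 1
H = -3·T - 2·P + 6  [with T=4, P=1]  = -8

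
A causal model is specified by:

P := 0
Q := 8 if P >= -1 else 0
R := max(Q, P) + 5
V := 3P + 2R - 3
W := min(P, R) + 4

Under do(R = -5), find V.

-13

The intervention breaks the incoming arrows to R: R := max(Q, P) + 5 no longer applies, and R = -5.
V = 3P + 2R - 3  [with P=0, R=-5]  = -13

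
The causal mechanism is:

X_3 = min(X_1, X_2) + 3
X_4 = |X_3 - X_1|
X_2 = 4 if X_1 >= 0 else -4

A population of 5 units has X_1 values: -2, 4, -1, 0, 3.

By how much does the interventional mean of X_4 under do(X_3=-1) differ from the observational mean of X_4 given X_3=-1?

do(X_3=-1) breaks X_3's dependence on X_1. With X_3=-1 fixed, X_4 across the units is 1, 5, 0, 1, 4, mean 2.2.
E[X_4|X_3=-1] averages over only the 2 units with X_3=-1 (X_1 = -2, -1): X_4 = 1, 0, mean 0.5.
Difference = 2.2 − 0.5 = 1.7.

1.7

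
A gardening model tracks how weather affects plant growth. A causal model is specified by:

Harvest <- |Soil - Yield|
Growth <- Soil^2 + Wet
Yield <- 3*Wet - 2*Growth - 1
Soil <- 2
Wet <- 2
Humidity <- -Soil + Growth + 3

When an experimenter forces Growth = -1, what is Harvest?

5

The intervention breaks the incoming arrows to Growth: Growth <- Soil^2 + Wet no longer applies, and Growth = -1.
Yield = 3*Wet - 2*Growth - 1  [with Wet=2, Growth=-1]  = 7
Harvest = |Soil - Yield|  [with Soil=2, Yield=7]  = 5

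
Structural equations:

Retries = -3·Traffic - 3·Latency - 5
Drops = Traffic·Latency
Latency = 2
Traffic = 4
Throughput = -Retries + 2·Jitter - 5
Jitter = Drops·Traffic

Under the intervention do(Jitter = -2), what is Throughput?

14

The intervention breaks the incoming arrows to Jitter: Jitter = Drops·Traffic no longer applies, and Jitter = -2.
Retries = -3·Traffic - 3·Latency - 5  [with Traffic=4, Latency=2]  = -23
Throughput = -Retries + 2·Jitter - 5  [with Retries=-23, Jitter=-2]  = 14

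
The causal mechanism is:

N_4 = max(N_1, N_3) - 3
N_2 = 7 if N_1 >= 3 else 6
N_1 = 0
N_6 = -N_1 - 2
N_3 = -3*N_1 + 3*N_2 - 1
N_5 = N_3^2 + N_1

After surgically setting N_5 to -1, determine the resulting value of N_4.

14

The intervention breaks the incoming arrows to N_5: N_5 = N_3^2 + N_1 no longer applies, and N_5 = -1.
Since N_4 is not a descendant of the intervened variable, it is unaffected.
N_2 = 7 if N_1 >= 3 else 6  [with N_1=0]  = 6
N_3 = -3*N_1 + 3*N_2 - 1  [with N_1=0, N_2=6]  = 17
N_4 = max(N_1, N_3) - 3  [with N_1=0, N_3=17]  = 14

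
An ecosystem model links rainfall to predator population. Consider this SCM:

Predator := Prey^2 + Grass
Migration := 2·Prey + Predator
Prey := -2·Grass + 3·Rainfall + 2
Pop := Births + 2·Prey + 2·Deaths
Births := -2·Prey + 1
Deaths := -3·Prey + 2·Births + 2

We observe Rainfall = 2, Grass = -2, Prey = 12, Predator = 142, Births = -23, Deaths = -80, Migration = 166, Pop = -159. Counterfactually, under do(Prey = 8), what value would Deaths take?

-52

The intervention breaks the incoming arrows to Prey: Prey := -2·Grass + 3·Rainfall + 2 no longer applies, and Prey = 8.
Births = -2·Prey + 1  [with Prey=8]  = -15
Deaths = -3·Prey + 2·Births + 2  [with Prey=8, Births=-15]  = -52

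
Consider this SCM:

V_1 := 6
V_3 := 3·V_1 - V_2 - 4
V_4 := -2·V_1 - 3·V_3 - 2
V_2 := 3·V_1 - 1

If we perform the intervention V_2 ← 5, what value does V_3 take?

The intervention breaks the incoming arrows to V_2: V_2 := 3·V_1 - 1 no longer applies, and V_2 = 5.
V_3 = 3·V_1 - V_2 - 4  [with V_1=6, V_2=5]  = 9

9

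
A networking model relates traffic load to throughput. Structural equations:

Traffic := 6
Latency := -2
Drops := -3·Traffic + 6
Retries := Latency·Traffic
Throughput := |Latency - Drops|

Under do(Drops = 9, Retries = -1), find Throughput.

Setting Drops = 9, Retries = -1 by intervention discards those variables' equations.
Throughput = |Latency - Drops|  [with Latency=-2, Drops=9]  = 11

11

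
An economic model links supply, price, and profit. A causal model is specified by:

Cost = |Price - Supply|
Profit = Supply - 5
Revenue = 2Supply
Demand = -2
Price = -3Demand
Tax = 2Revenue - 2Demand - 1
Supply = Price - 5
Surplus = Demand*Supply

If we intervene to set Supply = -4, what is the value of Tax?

The intervention breaks the incoming arrows to Supply: Supply = Price - 5 no longer applies, and Supply = -4.
Revenue = 2Supply  [with Supply=-4]  = -8
Tax = 2Revenue - 2Demand - 1  [with Revenue=-8, Demand=-2]  = -13

-13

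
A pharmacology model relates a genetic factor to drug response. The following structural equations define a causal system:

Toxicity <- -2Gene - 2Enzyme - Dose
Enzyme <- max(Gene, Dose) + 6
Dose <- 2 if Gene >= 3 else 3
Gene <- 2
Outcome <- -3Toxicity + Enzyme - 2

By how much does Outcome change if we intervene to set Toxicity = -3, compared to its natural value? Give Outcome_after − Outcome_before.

Intervening sets Toxicity = -3 and removes its equation (Toxicity <- -2Gene - 2Enzyme - Dose).
Dose = 2 if Gene >= 3 else 3  [with Gene=2]  = 3
Enzyme = max(Gene, Dose) + 6  [with Gene=2, Dose=3]  = 9
Outcome = -3Toxicity + Enzyme - 2  [with Toxicity=-3, Enzyme=9]  = 16
Without intervention: Dose = 2 if Gene >= 3 else 3  [with Gene=2]  = 3; Enzyme = max(Gene, Dose) + 6  [with Gene=2, Dose=3]  = 9; Toxicity = -2Gene - 2Enzyme - Dose  [with Gene=2, Enzyme=9, Dose=3]  = -25; Outcome = -3Toxicity + Enzyme - 2  [with Toxicity=-25, Enzyme=9]  = 82.
Change = 16 − 82 = -66.

-66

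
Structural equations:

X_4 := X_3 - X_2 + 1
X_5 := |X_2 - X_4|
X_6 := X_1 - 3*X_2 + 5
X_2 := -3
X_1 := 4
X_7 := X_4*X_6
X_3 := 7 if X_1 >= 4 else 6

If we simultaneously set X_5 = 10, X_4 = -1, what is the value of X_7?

Setting X_5 = 10, X_4 = -1 by intervention discards those variables' equations.
X_6 = X_1 - 3*X_2 + 5  [with X_1=4, X_2=-3]  = 18
X_7 = X_4*X_6  [with X_4=-1, X_6=18]  = -18

-18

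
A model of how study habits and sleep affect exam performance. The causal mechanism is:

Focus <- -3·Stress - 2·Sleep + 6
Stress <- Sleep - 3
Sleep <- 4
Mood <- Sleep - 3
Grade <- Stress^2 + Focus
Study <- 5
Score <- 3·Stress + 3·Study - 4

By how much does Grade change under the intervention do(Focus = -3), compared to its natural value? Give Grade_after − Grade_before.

The intervention breaks the incoming arrows to Focus: Focus <- -3·Stress - 2·Sleep + 6 no longer applies, and Focus = -3.
Stress = Sleep - 3  [with Sleep=4]  = 1
Grade = Stress^2 + Focus  [with Stress=1, Focus=-3]  = -2
Without intervention: Stress = Sleep - 3  [with Sleep=4]  = 1; Focus = -3·Stress - 2·Sleep + 6  [with Stress=1, Sleep=4]  = -5; Grade = Stress^2 + Focus  [with Stress=1, Focus=-5]  = -4.
Change = -2 − (-4) = 2.

2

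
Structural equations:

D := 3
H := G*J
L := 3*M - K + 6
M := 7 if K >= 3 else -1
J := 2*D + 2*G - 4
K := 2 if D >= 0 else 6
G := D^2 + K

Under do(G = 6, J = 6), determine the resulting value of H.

Under do(G = 6, J = 6), each intervened variable's structural equation is replaced by its fixed value.
H = G*J  [with G=6, J=6]  = 36

36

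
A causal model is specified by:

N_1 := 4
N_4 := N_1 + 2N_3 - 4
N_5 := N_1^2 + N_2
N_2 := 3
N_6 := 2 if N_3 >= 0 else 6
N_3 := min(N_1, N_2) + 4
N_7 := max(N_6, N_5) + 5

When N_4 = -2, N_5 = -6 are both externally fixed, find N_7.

7

Under do(N_4 = -2, N_5 = -6), each intervened variable's structural equation is replaced by its fixed value.
N_3 = min(N_1, N_2) + 4  [with N_1=4, N_2=3]  = 7
N_6 = 2 if N_3 >= 0 else 6  [with N_3=7]  = 2
N_7 = max(N_6, N_5) + 5  [with N_6=2, N_5=-6]  = 7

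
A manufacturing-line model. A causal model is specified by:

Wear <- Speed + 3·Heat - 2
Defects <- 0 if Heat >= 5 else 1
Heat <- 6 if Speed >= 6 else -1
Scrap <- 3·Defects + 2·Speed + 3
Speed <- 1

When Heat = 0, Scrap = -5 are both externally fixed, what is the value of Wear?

Under do(Heat = 0, Scrap = -5), each intervened variable's structural equation is replaced by its fixed value.
Wear = Speed + 3·Heat - 2  [with Speed=1, Heat=0]  = -1

-1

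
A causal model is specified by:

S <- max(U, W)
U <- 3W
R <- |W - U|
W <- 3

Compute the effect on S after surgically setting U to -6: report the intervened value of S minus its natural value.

The intervention breaks the incoming arrows to U: U <- 3W no longer applies, and U = -6.
S = max(U, W)  [with U=-6, W=3]  = 3
Without intervention: U = 3W  [with W=3]  = 9; S = max(U, W)  [with U=9, W=3]  = 9.
Change = 3 − 9 = -6.

-6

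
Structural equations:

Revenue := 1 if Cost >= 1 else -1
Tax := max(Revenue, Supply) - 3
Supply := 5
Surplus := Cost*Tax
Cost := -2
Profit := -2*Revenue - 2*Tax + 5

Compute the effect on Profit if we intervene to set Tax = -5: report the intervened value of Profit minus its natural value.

14

Intervening sets Tax = -5 and removes its equation (Tax := max(Revenue, Supply) - 3).
Revenue = 1 if Cost >= 1 else -1  [with Cost=-2]  = -1
Profit = -2*Revenue - 2*Tax + 5  [with Revenue=-1, Tax=-5]  = 17
Without intervention: Revenue = 1 if Cost >= 1 else -1  [with Cost=-2]  = -1; Tax = max(Revenue, Supply) - 3  [with Revenue=-1, Supply=5]  = 2; Profit = -2*Revenue - 2*Tax + 5  [with Revenue=-1, Tax=2]  = 3.
Change = 17 − 3 = 14.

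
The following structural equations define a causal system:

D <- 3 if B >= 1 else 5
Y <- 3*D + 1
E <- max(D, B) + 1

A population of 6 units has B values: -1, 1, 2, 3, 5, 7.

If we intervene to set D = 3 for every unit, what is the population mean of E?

Under do(D=3), D's equation is replaced by D=3 for every unit. Per-unit E: 4, 4, 4, 4, 6, 8. Mean = 5.

5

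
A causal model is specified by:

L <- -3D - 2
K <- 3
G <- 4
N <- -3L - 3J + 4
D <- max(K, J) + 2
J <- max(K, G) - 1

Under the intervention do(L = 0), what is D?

The intervention breaks the incoming arrows to L: L <- -3D - 2 no longer applies, and L = 0.
Since D is not a descendant of the intervened variable, it is unaffected.
J = max(K, G) - 1  [with K=3, G=4]  = 3
D = max(K, J) + 2  [with K=3, J=3]  = 5

5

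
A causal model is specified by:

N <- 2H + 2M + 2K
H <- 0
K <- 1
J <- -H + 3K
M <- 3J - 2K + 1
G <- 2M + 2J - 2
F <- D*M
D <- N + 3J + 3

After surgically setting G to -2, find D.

Intervening sets G = -2 and removes its equation (G <- 2M + 2J - 2).
No directed path runs from G to D, so D keeps its natural value.
J = -H + 3K  [with H=0, K=1]  = 3
M = 3J - 2K + 1  [with J=3, K=1]  = 8
N = 2H + 2M + 2K  [with H=0, M=8, K=1]  = 18
D = N + 3J + 3  [with N=18, J=3]  = 30

30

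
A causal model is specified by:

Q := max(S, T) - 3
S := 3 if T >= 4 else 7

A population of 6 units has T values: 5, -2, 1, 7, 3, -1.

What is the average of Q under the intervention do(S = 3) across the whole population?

1

Every unit gets S=3 under the intervention. Q values become 2, 0, 0, 4, 0, 0; E[Q|do(S=3)] = 1.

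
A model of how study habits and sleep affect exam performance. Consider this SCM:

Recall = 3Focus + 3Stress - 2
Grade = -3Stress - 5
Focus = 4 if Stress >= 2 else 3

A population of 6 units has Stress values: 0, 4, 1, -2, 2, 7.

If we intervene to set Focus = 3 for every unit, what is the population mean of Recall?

13

do(Focus=3) breaks Focus's dependence on Stress. With Focus=3 fixed, Recall across the units is 7, 19, 10, 1, 13, 28, mean 13.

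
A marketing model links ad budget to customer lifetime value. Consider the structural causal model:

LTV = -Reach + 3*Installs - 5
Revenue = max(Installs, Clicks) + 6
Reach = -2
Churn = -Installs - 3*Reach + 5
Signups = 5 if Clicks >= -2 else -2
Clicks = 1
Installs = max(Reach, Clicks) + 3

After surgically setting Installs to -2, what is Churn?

do(Installs=-2) replaces the equation Installs = max(Reach, Clicks) + 3 with the constant Installs = -2.
Churn = -Installs - 3*Reach + 5  [with Installs=-2, Reach=-2]  = 13

13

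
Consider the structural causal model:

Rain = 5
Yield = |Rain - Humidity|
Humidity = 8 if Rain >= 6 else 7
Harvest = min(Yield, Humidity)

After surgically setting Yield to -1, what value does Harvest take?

-1

The intervention breaks the incoming arrows to Yield: Yield = |Rain - Humidity| no longer applies, and Yield = -1.
Humidity = 8 if Rain >= 6 else 7  [with Rain=5]  = 7
Harvest = min(Yield, Humidity)  [with Yield=-1, Humidity=7]  = -1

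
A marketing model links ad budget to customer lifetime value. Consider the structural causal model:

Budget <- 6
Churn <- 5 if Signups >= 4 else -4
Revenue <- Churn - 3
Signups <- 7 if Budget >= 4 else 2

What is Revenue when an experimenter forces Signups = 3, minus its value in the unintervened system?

-9

Under do(Signups=3), the mechanism Signups <- 7 if Budget >= 4 else 2 is discarded; Signups is fixed at 3.
Churn = 5 if Signups >= 4 else -4  [with Signups=3]  = -4
Revenue = Churn - 3  [with Churn=-4]  = -7
Without intervention: Signups = 7 if Budget >= 4 else 2  [with Budget=6]  = 7; Churn = 5 if Signups >= 4 else -4  [with Signups=7]  = 5; Revenue = Churn - 3  [with Churn=5]  = 2.
Change = -7 − 2 = -9.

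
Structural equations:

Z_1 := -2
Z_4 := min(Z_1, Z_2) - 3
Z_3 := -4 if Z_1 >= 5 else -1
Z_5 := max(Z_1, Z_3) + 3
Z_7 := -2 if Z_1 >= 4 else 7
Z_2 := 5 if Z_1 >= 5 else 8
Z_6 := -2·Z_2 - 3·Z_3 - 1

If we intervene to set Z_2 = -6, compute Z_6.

14

Under do(Z_2=-6), the mechanism Z_2 := 5 if Z_1 >= 5 else 8 is discarded; Z_2 is fixed at -6.
Z_3 = -4 if Z_1 >= 5 else -1  [with Z_1=-2]  = -1
Z_6 = -2·Z_2 - 3·Z_3 - 1  [with Z_2=-6, Z_3=-1]  = 14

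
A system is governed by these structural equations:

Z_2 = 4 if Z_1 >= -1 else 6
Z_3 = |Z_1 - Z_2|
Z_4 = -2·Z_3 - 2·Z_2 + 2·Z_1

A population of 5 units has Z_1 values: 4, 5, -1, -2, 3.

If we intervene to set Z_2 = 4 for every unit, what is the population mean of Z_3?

2.6

Under do(Z_2=4), Z_2's equation is replaced by Z_2=4 for every unit. Per-unit Z_3: 0, 1, 5, 6, 1. Mean = 2.6.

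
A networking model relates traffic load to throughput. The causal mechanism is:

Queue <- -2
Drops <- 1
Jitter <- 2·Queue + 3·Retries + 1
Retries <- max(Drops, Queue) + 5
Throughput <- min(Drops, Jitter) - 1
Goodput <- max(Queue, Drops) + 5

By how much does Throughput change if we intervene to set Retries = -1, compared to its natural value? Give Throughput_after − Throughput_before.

-7

do(Retries=-1) replaces the equation Retries <- max(Drops, Queue) + 5 with the constant Retries = -1.
Jitter = 2·Queue + 3·Retries + 1  [with Queue=-2, Retries=-1]  = -6
Throughput = min(Drops, Jitter) - 1  [with Drops=1, Jitter=-6]  = -7
Without intervention: Retries = max(Drops, Queue) + 5  [with Drops=1, Queue=-2]  = 6; Jitter = 2·Queue + 3·Retries + 1  [with Queue=-2, Retries=6]  = 15; Throughput = min(Drops, Jitter) - 1  [with Drops=1, Jitter=15]  = 0.
Change = -7 − 0 = -7.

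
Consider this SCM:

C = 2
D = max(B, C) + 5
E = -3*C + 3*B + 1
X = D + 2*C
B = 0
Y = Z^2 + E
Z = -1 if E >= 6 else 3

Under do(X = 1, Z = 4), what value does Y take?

Under do(X = 1, Z = 4), each intervened variable's structural equation is replaced by its fixed value.
E = -3*C + 3*B + 1  [with C=2, B=0]  = -5
Y = Z^2 + E  [with Z=4, E=-5]  = 11

11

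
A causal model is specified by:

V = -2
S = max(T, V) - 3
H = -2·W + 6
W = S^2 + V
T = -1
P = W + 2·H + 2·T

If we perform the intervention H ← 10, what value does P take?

The intervention breaks the incoming arrows to H: H = -2·W + 6 no longer applies, and H = 10.
S = max(T, V) - 3  [with T=-1, V=-2]  = -4
W = S^2 + V  [with S=-4, V=-2]  = 14
P = W + 2·H + 2·T  [with W=14, H=10, T=-1]  = 32

32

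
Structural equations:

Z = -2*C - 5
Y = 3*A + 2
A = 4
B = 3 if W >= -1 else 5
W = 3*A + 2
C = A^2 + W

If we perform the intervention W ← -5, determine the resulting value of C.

The intervention breaks the incoming arrows to W: W = 3*A + 2 no longer applies, and W = -5.
C = A^2 + W  [with A=4, W=-5]  = 11

11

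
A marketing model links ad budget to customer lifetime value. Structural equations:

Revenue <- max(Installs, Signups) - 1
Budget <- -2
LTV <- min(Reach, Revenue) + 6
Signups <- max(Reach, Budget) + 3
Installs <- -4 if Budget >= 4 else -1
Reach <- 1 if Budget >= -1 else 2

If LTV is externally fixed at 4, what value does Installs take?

do(LTV=4) replaces the equation LTV <- min(Reach, Revenue) + 6 with the constant LTV = 4.
Installs is not downstream of the intervention, so its value is determined by the original equations.
Installs = -4 if Budget >= 4 else -1  [with Budget=-2]  = -1

-1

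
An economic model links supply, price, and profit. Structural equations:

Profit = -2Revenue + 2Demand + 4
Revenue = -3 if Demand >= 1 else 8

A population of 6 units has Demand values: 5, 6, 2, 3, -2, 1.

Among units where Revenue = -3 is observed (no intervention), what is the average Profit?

16.8

Conditioning on Revenue=-3 selects the 5 unit(s) with Demand ∈ {5, 6, 2, 3, 1}. Their Profit values: 20, 22, 14, 16, 12. Mean = 16.8.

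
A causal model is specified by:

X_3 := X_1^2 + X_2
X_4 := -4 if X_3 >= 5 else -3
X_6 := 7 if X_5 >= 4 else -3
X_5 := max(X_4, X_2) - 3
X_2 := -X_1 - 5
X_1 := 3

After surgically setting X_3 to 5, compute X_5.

-7

do(X_3=5) replaces the equation X_3 := X_1^2 + X_2 with the constant X_3 = 5.
X_2 = -X_1 - 5  [with X_1=3]  = -8
X_4 = -4 if X_3 >= 5 else -3  [with X_3=5]  = -4
X_5 = max(X_4, X_2) - 3  [with X_4=-4, X_2=-8]  = -7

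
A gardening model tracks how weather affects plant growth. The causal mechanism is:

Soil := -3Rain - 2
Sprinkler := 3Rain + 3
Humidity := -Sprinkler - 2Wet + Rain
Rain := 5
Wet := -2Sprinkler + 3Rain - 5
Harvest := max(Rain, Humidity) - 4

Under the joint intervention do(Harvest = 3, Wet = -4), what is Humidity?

-5

Setting Harvest = 3, Wet = -4 by intervention discards those variables' equations.
Sprinkler = 3Rain + 3  [with Rain=5]  = 18
Humidity = -Sprinkler - 2Wet + Rain  [with Sprinkler=18, Wet=-4, Rain=5]  = -5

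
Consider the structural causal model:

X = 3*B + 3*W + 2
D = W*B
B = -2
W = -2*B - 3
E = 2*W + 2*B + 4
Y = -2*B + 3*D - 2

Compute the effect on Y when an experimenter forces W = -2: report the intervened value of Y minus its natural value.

Under do(W=-2), the mechanism W = -2*B - 3 is discarded; W is fixed at -2.
D = W*B  [with W=-2, B=-2]  = 4
Y = -2*B + 3*D - 2  [with B=-2, D=4]  = 14
Without intervention: W = -2*B - 3  [with B=-2]  = 1; D = W*B  [with W=1, B=-2]  = -2; Y = -2*B + 3*D - 2  [with B=-2, D=-2]  = -4.
Change = 14 − (-4) = 18.

18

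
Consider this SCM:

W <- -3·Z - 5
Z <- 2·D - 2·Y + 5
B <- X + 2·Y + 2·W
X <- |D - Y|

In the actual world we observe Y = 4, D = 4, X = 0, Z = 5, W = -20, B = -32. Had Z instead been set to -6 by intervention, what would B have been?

34

Under do(Z=-6), the mechanism Z <- 2·D - 2·Y + 5 is discarded; Z is fixed at -6.
X = |D - Y|  [with D=4, Y=4]  = 0
W = -3·Z - 5  [with Z=-6]  = 13
B = X + 2·Y + 2·W  [with X=0, Y=4, W=13]  = 34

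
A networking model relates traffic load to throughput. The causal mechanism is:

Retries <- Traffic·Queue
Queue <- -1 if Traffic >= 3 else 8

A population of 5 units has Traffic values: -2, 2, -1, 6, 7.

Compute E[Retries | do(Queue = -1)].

-2.4

Every unit gets Queue=-1 under the intervention. Retries values become 2, -2, 1, -6, -7; E[Retries|do(Queue=-1)] = -2.4.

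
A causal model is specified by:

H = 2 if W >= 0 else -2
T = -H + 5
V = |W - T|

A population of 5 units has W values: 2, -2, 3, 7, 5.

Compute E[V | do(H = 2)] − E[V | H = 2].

Every unit gets H=2 under the intervention. V values become 1, 5, 0, 4, 2; E[V|do(H=2)] = 2.4.
Conditioning on H=2 selects the 4 unit(s) with W ∈ {2, 3, 7, 5}. Their V values: 1, 0, 4, 2. Mean = 1.75.
Difference = 2.4 − 1.75 = 0.65.

0.65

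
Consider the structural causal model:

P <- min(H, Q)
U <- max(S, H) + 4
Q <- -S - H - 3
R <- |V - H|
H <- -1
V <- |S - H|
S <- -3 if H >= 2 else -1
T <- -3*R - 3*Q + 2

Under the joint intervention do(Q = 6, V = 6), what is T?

-37

Under do(Q = 6, V = 6), each intervened variable's structural equation is replaced by its fixed value.
R = |V - H|  [with V=6, H=-1]  = 7
T = -3*R - 3*Q + 2  [with R=7, Q=6]  = -37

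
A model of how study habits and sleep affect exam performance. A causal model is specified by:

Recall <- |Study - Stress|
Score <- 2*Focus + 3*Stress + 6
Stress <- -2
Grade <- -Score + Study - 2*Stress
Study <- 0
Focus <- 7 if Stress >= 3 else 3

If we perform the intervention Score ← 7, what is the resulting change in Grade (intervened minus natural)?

-1

Under do(Score=7), the mechanism Score <- 2*Focus + 3*Stress + 6 is discarded; Score is fixed at 7.
Grade = -Score + Study - 2*Stress  [with Score=7, Study=0, Stress=-2]  = -3
Without intervention: Focus = 7 if Stress >= 3 else 3  [with Stress=-2]  = 3; Score = 2*Focus + 3*Stress + 6  [with Focus=3, Stress=-2]  = 6; Grade = -Score + Study - 2*Stress  [with Score=6, Study=0, Stress=-2]  = -2.
Change = -3 − (-2) = -1.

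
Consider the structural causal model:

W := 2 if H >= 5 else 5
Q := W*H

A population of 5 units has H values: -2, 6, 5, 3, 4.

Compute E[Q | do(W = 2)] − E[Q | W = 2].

The intervention sets W=2 in all 5 units regardless of H. Recomputing Q per unit gives -4, 12, 10, 6, 8; average 6.4.
Observing W=2 restricts to units where W's equation naturally yields 2: H ∈ {6, 5}. In that subpopulation Q = 12, 10, mean 11.
Difference = 6.4 − 11 = -4.6.

-4.6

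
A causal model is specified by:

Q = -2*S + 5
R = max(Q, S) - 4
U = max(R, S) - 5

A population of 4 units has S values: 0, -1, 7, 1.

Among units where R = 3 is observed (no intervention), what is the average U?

E[U|R=3] averages over only the 2 units with R=3 (S = -1, 7): U = -2, 2, mean 0.

0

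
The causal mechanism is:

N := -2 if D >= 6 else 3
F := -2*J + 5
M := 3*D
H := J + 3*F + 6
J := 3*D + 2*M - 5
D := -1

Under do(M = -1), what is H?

71

Under do(M=-1), the mechanism M := 3*D is discarded; M is fixed at -1.
J = 3*D + 2*M - 5  [with D=-1, M=-1]  = -10
F = -2*J + 5  [with J=-10]  = 25
H = J + 3*F + 6  [with J=-10, F=25]  = 71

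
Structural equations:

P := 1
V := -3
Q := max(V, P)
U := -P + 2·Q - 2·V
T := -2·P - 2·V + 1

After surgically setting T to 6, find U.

do(T=6) replaces the equation T := -2·P - 2·V + 1 with the constant T = 6.
U is not downstream of the intervention, so its value is determined by the original equations.
Q = max(V, P)  [with V=-3, P=1]  = 1
U = -P + 2·Q - 2·V  [with P=1, Q=1, V=-3]  = 7

7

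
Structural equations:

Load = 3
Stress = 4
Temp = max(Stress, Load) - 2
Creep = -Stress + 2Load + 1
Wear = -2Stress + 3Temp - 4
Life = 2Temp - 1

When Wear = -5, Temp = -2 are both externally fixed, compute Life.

-5

The joint intervention fixes Wear = -5, Temp = -2, removing each variable's own equation.
Life = 2Temp - 1  [with Temp=-2]  = -5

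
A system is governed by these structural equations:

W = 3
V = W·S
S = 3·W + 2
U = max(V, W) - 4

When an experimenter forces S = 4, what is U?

Under do(S=4), the mechanism S = 3·W + 2 is discarded; S is fixed at 4.
V = W·S  [with W=3, S=4]  = 12
U = max(V, W) - 4  [with V=12, W=3]  = 8

8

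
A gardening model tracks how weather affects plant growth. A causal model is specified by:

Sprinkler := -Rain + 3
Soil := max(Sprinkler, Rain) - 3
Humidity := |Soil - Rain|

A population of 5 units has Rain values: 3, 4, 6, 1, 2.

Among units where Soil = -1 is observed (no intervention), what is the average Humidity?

2.5

Observing Soil=-1 restricts to units where Soil's equation naturally yields -1: Rain ∈ {1, 2}. In that subpopulation Humidity = 2, 3, mean 2.5.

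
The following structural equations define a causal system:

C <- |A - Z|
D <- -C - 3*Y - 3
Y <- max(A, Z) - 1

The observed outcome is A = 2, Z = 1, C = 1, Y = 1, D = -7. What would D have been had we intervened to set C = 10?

do(C=10) replaces the equation C <- |A - Z| with the constant C = 10.
Y = max(A, Z) - 1  [with A=2, Z=1]  = 1
D = -C - 3*Y - 3  [with C=10, Y=1]  = -16

-16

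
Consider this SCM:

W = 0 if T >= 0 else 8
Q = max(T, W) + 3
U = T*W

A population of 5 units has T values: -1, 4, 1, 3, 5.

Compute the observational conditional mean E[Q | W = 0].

6.25

Observing W=0 restricts to units where W's equation naturally yields 0: T ∈ {4, 1, 3, 5}. In that subpopulation Q = 7, 4, 6, 8, mean 6.25.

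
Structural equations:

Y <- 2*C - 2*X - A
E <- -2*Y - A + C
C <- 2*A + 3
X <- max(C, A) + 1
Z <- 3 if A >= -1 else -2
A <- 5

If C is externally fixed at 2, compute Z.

Under do(C=2), the mechanism C <- 2*A + 3 is discarded; C is fixed at 2.
Since Z is not a descendant of the intervened variable, it is unaffected.
Z = 3 if A >= -1 else -2  [with A=5]  = 3

3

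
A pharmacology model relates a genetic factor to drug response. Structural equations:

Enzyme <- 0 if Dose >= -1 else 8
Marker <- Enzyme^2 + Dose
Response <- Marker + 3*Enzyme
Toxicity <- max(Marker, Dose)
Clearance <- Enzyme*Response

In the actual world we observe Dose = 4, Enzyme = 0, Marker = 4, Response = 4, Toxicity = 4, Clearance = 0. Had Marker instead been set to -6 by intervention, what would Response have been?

-6

The intervention breaks the incoming arrows to Marker: Marker <- Enzyme^2 + Dose no longer applies, and Marker = -6.
Enzyme = 0 if Dose >= -1 else 8  [with Dose=4]  = 0
Response = Marker + 3*Enzyme  [with Marker=-6, Enzyme=0]  = -6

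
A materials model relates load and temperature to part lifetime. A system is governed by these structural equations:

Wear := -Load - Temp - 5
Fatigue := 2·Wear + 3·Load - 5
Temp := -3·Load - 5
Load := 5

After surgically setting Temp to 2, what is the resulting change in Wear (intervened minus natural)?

The intervention breaks the incoming arrows to Temp: Temp := -3·Load - 5 no longer applies, and Temp = 2.
Wear = -Load - Temp - 5  [with Load=5, Temp=2]  = -12
Without intervention: Temp = -3·Load - 5  [with Load=5]  = -20; Wear = -Load - Temp - 5  [with Load=5, Temp=-20]  = 10.
Change = -12 − 10 = -22.

-22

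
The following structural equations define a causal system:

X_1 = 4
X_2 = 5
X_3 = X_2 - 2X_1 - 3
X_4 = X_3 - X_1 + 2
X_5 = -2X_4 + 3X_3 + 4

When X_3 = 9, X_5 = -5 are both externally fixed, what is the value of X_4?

7

The joint intervention fixes X_3 = 9, X_5 = -5, removing each variable's own equation.
X_4 = X_3 - X_1 + 2  [with X_3=9, X_1=4]  = 7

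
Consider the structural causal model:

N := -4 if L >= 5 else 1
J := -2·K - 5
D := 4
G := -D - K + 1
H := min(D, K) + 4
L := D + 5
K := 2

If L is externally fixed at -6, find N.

1

The intervention breaks the incoming arrows to L: L := D + 5 no longer applies, and L = -6.
N = -4 if L >= 5 else 1  [with L=-6]  = 1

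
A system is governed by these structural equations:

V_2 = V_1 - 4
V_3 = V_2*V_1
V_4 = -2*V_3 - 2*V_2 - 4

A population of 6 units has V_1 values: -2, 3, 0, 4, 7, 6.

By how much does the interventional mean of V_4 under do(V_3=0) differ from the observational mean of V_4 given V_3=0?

Every unit gets V_3=0 under the intervention. V_4 values become 8, -2, 4, -4, -10, -8; E[V_4|do(V_3=0)] = -2.
Observing V_3=0 restricts to units where V_3's equation naturally yields 0: V_1 ∈ {0, 4}. In that subpopulation V_4 = 4, -4, mean 0.
Difference = -2 − 0 = -2.

-2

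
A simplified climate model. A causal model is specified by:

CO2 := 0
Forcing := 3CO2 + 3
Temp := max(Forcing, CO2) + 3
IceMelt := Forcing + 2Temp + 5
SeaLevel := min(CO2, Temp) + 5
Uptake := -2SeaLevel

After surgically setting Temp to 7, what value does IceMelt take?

The intervention breaks the incoming arrows to Temp: Temp := max(Forcing, CO2) + 3 no longer applies, and Temp = 7.
Forcing = 3CO2 + 3  [with CO2=0]  = 3
IceMelt = Forcing + 2Temp + 5  [with Forcing=3, Temp=7]  = 22

22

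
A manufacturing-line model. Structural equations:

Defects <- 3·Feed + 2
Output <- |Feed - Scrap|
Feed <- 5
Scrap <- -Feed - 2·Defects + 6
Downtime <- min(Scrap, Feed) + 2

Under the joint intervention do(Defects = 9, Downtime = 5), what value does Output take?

The joint intervention fixes Defects = 9, Downtime = 5, removing each variable's own equation.
Scrap = -Feed - 2·Defects + 6  [with Feed=5, Defects=9]  = -17
Output = |Feed - Scrap|  [with Feed=5, Scrap=-17]  = 22

22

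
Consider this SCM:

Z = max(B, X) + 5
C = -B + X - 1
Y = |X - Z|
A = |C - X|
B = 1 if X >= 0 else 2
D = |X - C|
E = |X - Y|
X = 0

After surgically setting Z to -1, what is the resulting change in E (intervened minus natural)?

do(Z=-1) replaces the equation Z = max(B, X) + 5 with the constant Z = -1.
Y = |X - Z|  [with X=0, Z=-1]  = 1
E = |X - Y|  [with X=0, Y=1]  = 1
Without intervention: B = 1 if X >= 0 else 2  [with X=0]  = 1; Z = max(B, X) + 5  [with B=1, X=0]  = 6; Y = |X - Z|  [with X=0, Z=6]  = 6; E = |X - Y|  [with X=0, Y=6]  = 6.
Change = 1 − 6 = -5.

-5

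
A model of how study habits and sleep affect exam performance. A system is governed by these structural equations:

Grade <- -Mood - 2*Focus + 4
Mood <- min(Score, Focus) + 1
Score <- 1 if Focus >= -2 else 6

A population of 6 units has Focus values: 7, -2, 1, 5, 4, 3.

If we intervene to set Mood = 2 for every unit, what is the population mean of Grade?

do(Mood=2) breaks Mood's dependence on Focus. With Mood=2 fixed, Grade across the units is -12, 6, 0, -8, -6, -4, mean -4.

-4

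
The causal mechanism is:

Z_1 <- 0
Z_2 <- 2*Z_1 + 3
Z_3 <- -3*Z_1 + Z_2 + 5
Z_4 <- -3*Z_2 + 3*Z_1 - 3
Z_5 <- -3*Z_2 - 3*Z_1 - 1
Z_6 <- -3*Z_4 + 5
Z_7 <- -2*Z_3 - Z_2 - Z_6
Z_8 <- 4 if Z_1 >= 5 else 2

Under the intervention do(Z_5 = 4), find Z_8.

do(Z_5=4) replaces the equation Z_5 <- -3*Z_2 - 3*Z_1 - 1 with the constant Z_5 = 4.
Z_8 is not downstream of the intervention, so its value is determined by the original equations.
Z_8 = 4 if Z_1 >= 5 else 2  [with Z_1=0]  = 2

2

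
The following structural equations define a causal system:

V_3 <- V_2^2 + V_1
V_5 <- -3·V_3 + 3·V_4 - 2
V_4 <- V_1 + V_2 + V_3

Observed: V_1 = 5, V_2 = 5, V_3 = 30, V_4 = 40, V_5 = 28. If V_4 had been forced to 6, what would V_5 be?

Intervening sets V_4 = 6 and removes its equation (V_4 <- V_1 + V_2 + V_3).
V_3 = V_2^2 + V_1  [with V_2=5, V_1=5]  = 30
V_5 = -3·V_3 + 3·V_4 - 2  [with V_3=30, V_4=6]  = -74

-74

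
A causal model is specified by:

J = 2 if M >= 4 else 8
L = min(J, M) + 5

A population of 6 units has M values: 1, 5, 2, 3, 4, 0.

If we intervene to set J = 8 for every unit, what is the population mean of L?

7.5

do(J=8) breaks J's dependence on M. With J=8 fixed, L across the units is 6, 10, 7, 8, 9, 5, mean 7.5.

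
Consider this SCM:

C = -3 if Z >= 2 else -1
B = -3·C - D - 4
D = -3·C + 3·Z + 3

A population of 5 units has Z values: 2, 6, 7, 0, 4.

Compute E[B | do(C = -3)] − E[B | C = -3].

Under do(C=-3), C's equation is replaced by C=-3 for every unit. Per-unit B: -13, -25, -28, -7, -19. Mean = -18.4.
E[B|C=-3] averages over only the 4 units with C=-3 (Z = 2, 6, 7, 4): B = -13, -25, -28, -19, mean -21.25.
Difference = -18.4 − (-21.25) = 2.85.

2.85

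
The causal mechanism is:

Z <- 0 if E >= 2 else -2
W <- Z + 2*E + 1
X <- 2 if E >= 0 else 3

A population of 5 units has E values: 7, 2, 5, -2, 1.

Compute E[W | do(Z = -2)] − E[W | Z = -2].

6.2

Every unit gets Z=-2 under the intervention. W values become 13, 3, 9, -5, 1; E[W|do(Z=-2)] = 4.2.
E[W|Z=-2] averages over only the 2 units with Z=-2 (E = -2, 1): W = -5, 1, mean -2.
Difference = 4.2 − (-2) = 6.2.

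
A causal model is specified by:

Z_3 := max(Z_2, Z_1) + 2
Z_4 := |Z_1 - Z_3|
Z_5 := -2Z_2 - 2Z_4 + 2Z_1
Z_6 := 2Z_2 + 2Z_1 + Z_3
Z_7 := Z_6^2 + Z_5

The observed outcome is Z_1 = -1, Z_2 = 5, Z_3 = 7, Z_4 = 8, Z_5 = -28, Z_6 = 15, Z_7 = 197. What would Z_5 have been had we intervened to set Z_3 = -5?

-20

do(Z_3=-5) replaces the equation Z_3 := max(Z_2, Z_1) + 2 with the constant Z_3 = -5.
Z_4 = |Z_1 - Z_3|  [with Z_1=-1, Z_3=-5]  = 4
Z_5 = -2Z_2 - 2Z_4 + 2Z_1  [with Z_2=5, Z_4=4, Z_1=-1]  = -20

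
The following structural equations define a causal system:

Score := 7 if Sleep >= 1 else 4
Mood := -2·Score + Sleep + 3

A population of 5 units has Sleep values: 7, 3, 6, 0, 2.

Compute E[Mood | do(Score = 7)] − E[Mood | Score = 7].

Under do(Score=7), Score's equation is replaced by Score=7 for every unit. Per-unit Mood: -4, -8, -5, -11, -9. Mean = -7.4.
Observing Score=7 restricts to units where Score's equation naturally yields 7: Sleep ∈ {7, 3, 6, 2}. In that subpopulation Mood = -4, -8, -5, -9, mean -6.5.
Difference = -7.4 − (-6.5) = -0.9.

-0.9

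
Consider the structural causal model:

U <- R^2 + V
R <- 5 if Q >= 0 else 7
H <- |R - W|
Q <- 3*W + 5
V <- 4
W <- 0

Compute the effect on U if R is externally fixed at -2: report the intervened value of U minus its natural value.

-21

Under do(R=-2), the mechanism R <- 5 if Q >= 0 else 7 is discarded; R is fixed at -2.
U = R^2 + V  [with R=-2, V=4]  = 8
Without intervention: Q = 3*W + 5  [with W=0]  = 5; R = 5 if Q >= 0 else 7  [with Q=5]  = 5; U = R^2 + V  [with R=5, V=4]  = 29.
Change = 8 − 29 = -21.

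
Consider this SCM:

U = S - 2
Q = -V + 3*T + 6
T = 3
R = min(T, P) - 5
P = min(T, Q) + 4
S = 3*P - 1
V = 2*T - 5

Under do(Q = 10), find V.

1

Under do(Q=10), the mechanism Q = -V + 3*T + 6 is discarded; Q is fixed at 10.
Since V is not a descendant of the intervened variable, it is unaffected.
V = 2*T - 5  [with T=3]  = 1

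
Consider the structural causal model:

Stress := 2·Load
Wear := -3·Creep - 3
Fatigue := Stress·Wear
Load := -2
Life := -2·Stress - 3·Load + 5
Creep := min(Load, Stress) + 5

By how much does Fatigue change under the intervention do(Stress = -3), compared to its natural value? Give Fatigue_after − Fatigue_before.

do(Stress=-3) replaces the equation Stress := 2·Load with the constant Stress = -3.
Creep = min(Load, Stress) + 5  [with Load=-2, Stress=-3]  = 2
Wear = -3·Creep - 3  [with Creep=2]  = -9
Fatigue = Stress·Wear  [with Stress=-3, Wear=-9]  = 27
Without intervention: Stress = 2·Load  [with Load=-2]  = -4; Creep = min(Load, Stress) + 5  [with Load=-2, Stress=-4]  = 1; Wear = -3·Creep - 3  [with Creep=1]  = -6; Fatigue = Stress·Wear  [with Stress=-4, Wear=-6]  = 24.
Change = 27 − 24 = 3.

3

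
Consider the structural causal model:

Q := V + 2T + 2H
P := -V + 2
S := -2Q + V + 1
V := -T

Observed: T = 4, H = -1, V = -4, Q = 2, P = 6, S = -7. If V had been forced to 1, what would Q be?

The intervention breaks the incoming arrows to V: V := -T no longer applies, and V = 1.
Q = V + 2T + 2H  [with V=1, T=4, H=-1]  = 7

7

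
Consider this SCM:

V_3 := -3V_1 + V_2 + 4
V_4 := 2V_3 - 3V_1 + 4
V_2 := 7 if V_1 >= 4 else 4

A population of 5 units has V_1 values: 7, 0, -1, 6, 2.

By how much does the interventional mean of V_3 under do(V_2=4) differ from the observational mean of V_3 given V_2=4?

-7.4

The intervention sets V_2=4 in all 5 units regardless of V_1. Recomputing V_3 per unit gives -13, 8, 11, -10, 2; average -0.4.
E[V_3|V_2=4] averages over only the 3 units with V_2=4 (V_1 = 0, -1, 2): V_3 = 8, 11, 2, mean 7.
Difference = -0.4 − 7 = -7.4.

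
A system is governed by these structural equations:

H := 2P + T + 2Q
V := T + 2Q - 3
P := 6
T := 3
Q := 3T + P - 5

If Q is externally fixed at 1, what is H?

do(Q=1) replaces the equation Q := 3T + P - 5 with the constant Q = 1.
H = 2P + T + 2Q  [with P=6, T=3, Q=1]  = 17

17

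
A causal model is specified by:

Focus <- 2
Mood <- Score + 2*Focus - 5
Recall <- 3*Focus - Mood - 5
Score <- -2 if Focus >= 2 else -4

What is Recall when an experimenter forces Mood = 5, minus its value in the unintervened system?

-8

The intervention breaks the incoming arrows to Mood: Mood <- Score + 2*Focus - 5 no longer applies, and Mood = 5.
Recall = 3*Focus - Mood - 5  [with Focus=2, Mood=5]  = -4
Without intervention: Score = -2 if Focus >= 2 else -4  [with Focus=2]  = -2; Mood = Score + 2*Focus - 5  [with Score=-2, Focus=2]  = -3; Recall = 3*Focus - Mood - 5  [with Focus=2, Mood=-3]  = 4.
Change = -4 − 4 = -8.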